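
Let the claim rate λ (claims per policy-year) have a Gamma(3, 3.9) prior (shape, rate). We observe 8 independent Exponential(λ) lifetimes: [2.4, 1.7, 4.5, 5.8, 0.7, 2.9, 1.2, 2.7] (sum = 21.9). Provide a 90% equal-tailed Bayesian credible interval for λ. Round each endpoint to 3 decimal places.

Posterior: Gamma(3+8, 3.9+21.9) = Gamma(11, 25.8) (shape, rate).
Equal-tailed 90% interval: Gamma(11, 25.8) quantiles at 0.05 and 0.95.
Posterior mean ≈ 0.426, SD ≈ 0.129; a Normal approximation gives roughly [0.215, 0.638].
Exact: lower = 0.239; upper = 0.657.

[0.239, 0.657]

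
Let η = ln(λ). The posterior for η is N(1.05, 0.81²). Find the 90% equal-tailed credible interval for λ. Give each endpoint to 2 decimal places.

[0.75, 10.83]

On the log scale the 90% interval is 1.05 ± 1.645 × 0.81 = [-0.2823, 2.3823].
Exponentiate: [e^-0.2823, e^2.3823] = [0.75, 10.83].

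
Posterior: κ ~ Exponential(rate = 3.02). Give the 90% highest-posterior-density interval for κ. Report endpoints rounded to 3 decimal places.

[0.000, 0.762]

The exponential density is strictly decreasing on [0, ∞), so the HPD interval is anchored at 0: [0, q] with P(κ ≤ q) = 0.90.
q = −ln(1 − 0.90) / 3.02 = 2.3026 / 3.02 = 0.762.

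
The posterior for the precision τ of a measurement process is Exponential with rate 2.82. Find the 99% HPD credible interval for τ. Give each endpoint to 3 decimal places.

[0.000, 1.633]

The exponential density is strictly decreasing on [0, ∞), so the HPD interval is anchored at 0: [0, q] with P(τ ≤ q) = 0.99.
q = −ln(1 − 0.99) / 2.82 = 4.6052 / 2.82 = 1.633.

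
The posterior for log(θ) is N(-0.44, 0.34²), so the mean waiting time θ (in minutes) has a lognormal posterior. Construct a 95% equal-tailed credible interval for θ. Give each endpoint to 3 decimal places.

On the log scale the 95% interval is -0.44 ± 1.960 × 0.34 = [-1.1064, 0.2264].
Exponentiate: [e^-1.1064, e^0.2264] = [0.331, 1.254].

[0.331, 1.254]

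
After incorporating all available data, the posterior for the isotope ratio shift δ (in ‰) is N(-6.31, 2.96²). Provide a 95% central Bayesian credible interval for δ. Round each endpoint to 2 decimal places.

[-12.11, -0.51]

The posterior is symmetric, so the 95% equal-tailed interval is δ = -6.31 ± z·2.96 with z = 1.960.
Half-width: 1.960 × 2.96 = 5.80.
-6.31 − 5.80 = -12.11; -6.31 + 5.80 = -0.51.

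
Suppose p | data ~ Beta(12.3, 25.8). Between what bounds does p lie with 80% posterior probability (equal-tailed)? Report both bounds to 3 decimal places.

[0.228, 0.421]

Posterior: Beta(12.3, 25.8).
Equal-tailed 80% interval: the 0.1 and 0.9 quantiles of Beta(12.3, 25.8).
Posterior mean ≈ 0.323, SD ≈ 0.075; a Normal approximation gives roughly [0.227, 0.419].
Exact: F⁻¹(0.1) = 0.228; F⁻¹(0.9) = 0.421.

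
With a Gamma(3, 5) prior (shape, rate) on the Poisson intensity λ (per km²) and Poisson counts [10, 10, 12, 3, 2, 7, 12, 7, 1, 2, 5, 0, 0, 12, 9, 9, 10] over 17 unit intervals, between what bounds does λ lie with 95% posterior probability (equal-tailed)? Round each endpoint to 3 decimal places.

Posterior: Gamma(3+111, 5+17) = Gamma(114, 22) (shape, rate).
Equal-tailed 95% interval: Gamma(114, 22) quantiles at 0.025 and 0.975.
Posterior mean ≈ 5.182, SD ≈ 0.485; a Normal approximation gives roughly [4.231, 6.133].
Exact: lower = 4.274; upper = 6.175.

[4.274, 6.175]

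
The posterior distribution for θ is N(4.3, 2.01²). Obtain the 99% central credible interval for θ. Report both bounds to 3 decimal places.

The posterior is symmetric, so the 99% equal-tailed interval is θ = 4.3 ± z·2.01 with z = 2.576.
Half-width: 2.576 × 2.01 = 5.177.
4.3 − 5.177 = -0.877; 4.3 + 5.177 = 9.477.

[-0.877, 9.477]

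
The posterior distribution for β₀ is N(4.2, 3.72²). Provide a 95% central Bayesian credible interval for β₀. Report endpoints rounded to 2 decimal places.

The posterior is symmetric, so the 95% equal-tailed interval is β₀ = 4.2 ± z·3.72 with z = 1.960.
Half-width: 1.960 × 3.72 = 7.29.
4.2 − 7.29 = -3.09; 4.2 + 7.29 = 11.49.

[-3.09, 11.49]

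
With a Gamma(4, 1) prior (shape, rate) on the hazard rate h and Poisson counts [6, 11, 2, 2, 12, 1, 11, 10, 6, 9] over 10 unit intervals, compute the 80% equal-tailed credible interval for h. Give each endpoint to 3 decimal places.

Posterior: Gamma(4+70, 1+10) = Gamma(74, 11) (shape, rate).
Equal-tailed 80% interval: Gamma(74, 11) quantiles at 0.1 and 0.9.
Posterior mean ≈ 6.727, SD ≈ 0.782; a Normal approximation gives roughly [5.725, 7.729].
Exact: lower = 5.747; upper = 7.747.

[5.747, 7.747]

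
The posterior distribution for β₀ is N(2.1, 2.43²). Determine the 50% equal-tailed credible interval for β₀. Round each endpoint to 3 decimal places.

The posterior is symmetric, so the 50% equal-tailed interval is β₀ = 2.1 ± z·2.43 with z = 0.674.
Half-width: 0.674 × 2.43 = 1.639.
2.1 − 1.639 = 0.461; 2.1 + 1.639 = 3.739.

[0.461, 3.739]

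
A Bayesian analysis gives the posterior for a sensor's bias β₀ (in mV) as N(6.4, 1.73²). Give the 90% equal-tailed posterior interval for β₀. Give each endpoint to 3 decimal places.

The posterior is symmetric, so the 90% equal-tailed interval is β₀ = 6.4 ± z·1.73 with z = 1.645.
Half-width: 1.645 × 1.73 = 2.846.
6.4 − 2.846 = 3.554; 6.4 + 2.846 = 9.246.

[3.554, 9.246]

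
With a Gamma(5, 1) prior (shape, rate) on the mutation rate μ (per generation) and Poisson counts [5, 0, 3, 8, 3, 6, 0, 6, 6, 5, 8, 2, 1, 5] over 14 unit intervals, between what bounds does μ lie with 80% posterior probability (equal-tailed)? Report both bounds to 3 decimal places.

[3.538, 4.891]

Posterior: Gamma(5+58, 1+14) = Gamma(63, 15) (shape, rate).
Equal-tailed 80% interval: Gamma(63, 15) quantiles at 0.1 and 0.9.
Posterior mean ≈ 4.200, SD ≈ 0.529; a Normal approximation gives roughly [3.522, 4.878].
Exact: lower = 3.538; upper = 4.891.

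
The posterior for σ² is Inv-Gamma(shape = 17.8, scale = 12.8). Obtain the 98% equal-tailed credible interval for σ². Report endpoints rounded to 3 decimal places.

Inverse-Gamma(17.8, 12.8) quantiles: F⁻¹(0.01) and F⁻¹(0.99).
Equivalently, 1/σ² ~ Gamma(17.8, rate = 12.8); invert its 0.99 and 0.01 quantiles.
Posterior mean ≈ 0.762, SD ≈ 0.192; a Normal approximation gives roughly [0.316, 1.208].
Exact: lower = 0.441; upper = 1.351.

[0.441, 1.351]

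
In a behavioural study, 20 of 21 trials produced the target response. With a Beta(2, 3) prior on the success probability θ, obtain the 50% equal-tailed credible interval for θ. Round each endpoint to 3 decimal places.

Posterior: Beta(2+20, 3+1) = Beta(22, 4).
Equal-tailed 50% interval: the 0.25 and 0.75 quantiles of Beta(22, 4).
Posterior mean ≈ 0.846, SD ≈ 0.069; a Normal approximation gives roughly [0.799, 0.893].
Exact: F⁻¹(0.25) = 0.804; F⁻¹(0.75) = 0.898.

[0.804, 0.898]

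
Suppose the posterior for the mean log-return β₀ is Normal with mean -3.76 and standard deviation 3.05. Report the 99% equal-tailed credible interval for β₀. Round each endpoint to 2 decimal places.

[-11.62, 4.10]

The posterior is symmetric, so the 99% equal-tailed interval is β₀ = -3.76 ± z·3.05 with z = 2.576.
Half-width: 2.576 × 3.05 = 7.86.
-3.76 − 7.86 = -11.62; -3.76 + 7.86 = 4.10.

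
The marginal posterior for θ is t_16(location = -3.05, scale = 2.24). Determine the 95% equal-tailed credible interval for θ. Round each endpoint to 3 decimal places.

[-7.799, 1.699]

The t_16 distribution is symmetric; the 95% interval is -3.05 ± t·2.24 with t_{0.975,16} = 2.120.
Half-width: 2.120 × 2.24 = 4.749.
-3.05 − 4.749 = -7.799; -3.05 + 4.749 = 1.699.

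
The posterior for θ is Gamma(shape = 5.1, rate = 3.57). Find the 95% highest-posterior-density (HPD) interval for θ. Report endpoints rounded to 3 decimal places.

The posterior is unimodal and skewed, so the HPD interval has equal density at both endpoints and is the shortest 95% interval.
Solving f(0.353) = f(2.682) with F(2.682) − F(0.353) = 0.95 gives [0.353, 2.682].
For comparison, the equal-tailed interval is [0.470, 2.909]; the HPD is narrower and shifted toward the mode.

[0.353, 2.682]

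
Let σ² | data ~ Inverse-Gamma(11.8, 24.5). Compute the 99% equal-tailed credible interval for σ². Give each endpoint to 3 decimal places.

[1.089, 5.086]

Inverse-Gamma(11.8, 24.5) quantiles: F⁻¹(0.005) and F⁻¹(0.995).
Equivalently, 1/σ² ~ Gamma(11.8, rate = 24.5); invert its 0.995 and 0.005 quantiles.
Posterior mean ≈ 2.269, SD ≈ 0.725; a Normal approximation gives roughly [0.402, 4.135].
Exact: lower = 1.089; upper = 5.086.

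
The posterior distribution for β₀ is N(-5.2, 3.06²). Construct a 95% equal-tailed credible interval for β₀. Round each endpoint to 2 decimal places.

The posterior is symmetric, so the 95% equal-tailed interval is β₀ = -5.2 ± z·3.06 with z = 1.960.
Half-width: 1.960 × 3.06 = 6.00.
-5.2 − 6.00 = -11.20; -5.2 + 6.00 = 0.80.

[-11.20, 0.80]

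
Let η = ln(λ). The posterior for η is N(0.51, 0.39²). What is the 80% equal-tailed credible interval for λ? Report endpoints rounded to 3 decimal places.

[1.010, 2.745]

On the log scale the 80% interval is 0.51 ± 1.282 × 0.39 = [0.0102, 1.0098].
Exponentiate: [e^0.0102, e^1.0098] = [1.010, 2.745].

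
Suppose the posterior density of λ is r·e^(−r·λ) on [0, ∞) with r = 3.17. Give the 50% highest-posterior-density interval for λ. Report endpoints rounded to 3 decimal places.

[0.000, 0.219]

The exponential density is strictly decreasing on [0, ∞), so the HPD interval is anchored at 0: [0, q] with P(λ ≤ q) = 0.50.
q = −ln(1 − 0.50) / 3.17 = 0.6931 / 3.17 = 0.219.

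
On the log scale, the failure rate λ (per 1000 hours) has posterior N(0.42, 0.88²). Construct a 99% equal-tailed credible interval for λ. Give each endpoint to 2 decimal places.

[0.16, 14.68]

On the log scale the 99% interval is 0.42 ± 2.576 × 0.88 = [-1.8467, 2.6867].
Exponentiate: [e^-1.8467, e^2.6867] = [0.16, 14.68].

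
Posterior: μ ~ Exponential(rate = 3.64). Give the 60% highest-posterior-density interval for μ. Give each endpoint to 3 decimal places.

[0.000, 0.252]

The exponential density is strictly decreasing on [0, ∞), so the HPD interval is anchored at 0: [0, q] with P(μ ≤ q) = 0.60.
q = −ln(1 − 0.60) / 3.64 = 0.9163 / 3.64 = 0.252.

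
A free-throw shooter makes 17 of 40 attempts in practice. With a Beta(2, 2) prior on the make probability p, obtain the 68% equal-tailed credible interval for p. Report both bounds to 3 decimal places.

Posterior: Beta(2+17, 2+23) = Beta(19, 25).
Equal-tailed 68% interval: the 0.16 and 0.84 quantiles of Beta(19, 25).
Posterior mean ≈ 0.432, SD ≈ 0.074; a Normal approximation gives roughly [0.358, 0.505].
Exact: F⁻¹(0.16) = 0.358; F⁻¹(0.84) = 0.506.

[0.358, 0.506]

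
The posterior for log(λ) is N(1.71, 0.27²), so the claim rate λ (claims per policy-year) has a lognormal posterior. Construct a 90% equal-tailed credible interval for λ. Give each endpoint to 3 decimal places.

[3.546, 8.620]

On the log scale the 90% interval is 1.71 ± 1.645 × 0.27 = [1.2659, 2.1541].
Exponentiate: [e^1.2659, e^2.1541] = [3.546, 8.620].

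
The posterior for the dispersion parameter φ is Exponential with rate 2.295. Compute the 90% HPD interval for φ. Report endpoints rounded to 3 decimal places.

[0.000, 1.003]

The exponential density is strictly decreasing on [0, ∞), so the HPD interval is anchored at 0: [0, q] with P(φ ≤ q) = 0.90.
q = −ln(1 − 0.90) / 2.295 = 2.3026 / 2.295 = 1.003.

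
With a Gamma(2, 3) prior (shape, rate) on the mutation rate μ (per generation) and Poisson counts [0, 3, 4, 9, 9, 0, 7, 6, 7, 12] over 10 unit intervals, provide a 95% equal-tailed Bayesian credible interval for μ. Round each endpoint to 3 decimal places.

[3.455, 5.768]

Posterior: Gamma(2+57, 3+10) = Gamma(59, 13) (shape, rate).
Equal-tailed 95% interval: Gamma(59, 13) quantiles at 0.025 and 0.975.
Posterior mean ≈ 4.538, SD ≈ 0.591; a Normal approximation gives roughly [3.380, 5.697].
Exact: lower = 3.455; upper = 5.768.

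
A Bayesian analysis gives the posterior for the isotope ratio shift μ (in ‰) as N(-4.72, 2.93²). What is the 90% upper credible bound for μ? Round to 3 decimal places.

Need U with P(μ ≤ U) = 0.90: U = -4.72 + z_{0.1}·2.93.
z = 1.282; U = -4.72 + 1.282 × 2.93 = -0.965.

-0.965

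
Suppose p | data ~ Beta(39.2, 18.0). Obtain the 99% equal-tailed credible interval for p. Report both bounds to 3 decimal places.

Posterior: Beta(39.2, 18.0).
Equal-tailed 99% interval: the 0.005 and 0.995 quantiles of Beta(39.2, 18.0).
Posterior mean ≈ 0.685, SD ≈ 0.061; a Normal approximation gives roughly [0.529, 0.842].
Exact: F⁻¹(0.005) = 0.519; F⁻¹(0.995) = 0.828.

[0.519, 0.828]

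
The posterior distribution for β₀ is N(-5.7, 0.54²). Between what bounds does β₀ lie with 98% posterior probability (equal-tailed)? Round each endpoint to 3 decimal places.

The posterior is symmetric, so the 98% equal-tailed interval is β₀ = -5.7 ± z·0.54 with z = 2.326.
Half-width: 2.326 × 0.54 = 1.256.
-5.7 − 1.256 = -6.956; -5.7 + 1.256 = -4.444.

[-6.956, -4.444]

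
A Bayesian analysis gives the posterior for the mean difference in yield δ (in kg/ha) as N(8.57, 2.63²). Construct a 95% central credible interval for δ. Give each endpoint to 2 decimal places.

The posterior is symmetric, so the 95% equal-tailed interval is δ = 8.57 ± z·2.63 with z = 1.960.
Half-width: 1.960 × 2.63 = 5.15.
8.57 − 5.15 = 3.42; 8.57 + 5.15 = 13.72.

[3.42, 13.72]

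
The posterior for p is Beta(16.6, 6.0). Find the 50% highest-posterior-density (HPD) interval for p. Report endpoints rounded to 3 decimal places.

[0.692, 0.815]

The posterior is unimodal and skewed, so the HPD interval has equal density at both endpoints and is the shortest 50% interval.
Solving f(0.692) = f(0.815) with F(0.815) − F(0.692) = 0.50 gives [0.692, 0.815].
For comparison, the equal-tailed interval is [0.676, 0.801]; the HPD is narrower and shifted toward the mode.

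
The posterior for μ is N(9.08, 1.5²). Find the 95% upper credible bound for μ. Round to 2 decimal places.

Need U with P(μ ≤ U) = 0.95: U = 9.08 + z_{0.05}·1.5.
z = 1.645; U = 9.08 + 1.645 × 1.5 = 11.55.

11.55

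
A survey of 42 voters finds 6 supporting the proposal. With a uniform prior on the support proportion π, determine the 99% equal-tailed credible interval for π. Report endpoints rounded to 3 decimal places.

[0.050, 0.325]

Posterior: Beta(1+6, 1+36) = Beta(7, 37).
Equal-tailed 99% interval: the 0.005 and 0.995 quantiles of Beta(7, 37).
Posterior mean ≈ 0.159, SD ≈ 0.055; a Normal approximation gives roughly [0.019, 0.300].
Exact: F⁻¹(0.005) = 0.050; F⁻¹(0.995) = 0.325.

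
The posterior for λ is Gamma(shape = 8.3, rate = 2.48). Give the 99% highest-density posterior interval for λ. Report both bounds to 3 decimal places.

[0.935, 6.757]

The posterior is unimodal and skewed, so the HPD interval has equal density at both endpoints and is the shortest 99% interval.
Solving f(0.935) = f(6.757) with F(6.757) − F(0.935) = 0.99 gives [0.935, 6.757].
For comparison, the equal-tailed interval is [1.104, 7.085]; the HPD is narrower and shifted toward the mode.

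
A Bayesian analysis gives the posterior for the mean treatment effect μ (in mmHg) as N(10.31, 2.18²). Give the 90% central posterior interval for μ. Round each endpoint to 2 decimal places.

[6.72, 13.90]

The posterior is symmetric, so the 90% equal-tailed interval is μ = 10.31 ± z·2.18 with z = 1.645.
Half-width: 1.645 × 2.18 = 3.59.
10.31 − 3.59 = 6.72; 10.31 + 3.59 = 13.90.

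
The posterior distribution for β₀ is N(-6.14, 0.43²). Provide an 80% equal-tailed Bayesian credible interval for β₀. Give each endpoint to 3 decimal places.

The posterior is symmetric, so the 80% equal-tailed interval is β₀ = -6.14 ± z·0.43 with z = 1.282.
Half-width: 1.282 × 0.43 = 0.551.
-6.14 − 0.551 = -6.691; -6.14 + 0.551 = -5.589.

[-6.691, -5.589]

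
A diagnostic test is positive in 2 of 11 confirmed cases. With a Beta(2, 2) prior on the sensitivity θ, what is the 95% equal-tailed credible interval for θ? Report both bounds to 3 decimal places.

[0.084, 0.508]

Posterior: Beta(2+2, 2+9) = Beta(4, 11).
Equal-tailed 95% interval: the 0.025 and 0.975 quantiles of Beta(4, 11).
Posterior mean ≈ 0.267, SD ≈ 0.111; a Normal approximation gives roughly [0.050, 0.483].
Exact: F⁻¹(0.025) = 0.084; F⁻¹(0.975) = 0.508.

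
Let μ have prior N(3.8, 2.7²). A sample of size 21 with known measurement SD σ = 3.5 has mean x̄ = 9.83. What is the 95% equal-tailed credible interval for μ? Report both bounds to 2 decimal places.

Posterior precision = 1/2.7² + 21/3.5² = 0.1372 + 1.7143 = 1.8515, so posterior SD = 0.7349.
Posterior mean = (3.8/2.7² + 21·9.83/3.5²) / 1.8515 = 9.3832.
Interval: 9.3832 ± 1.960 × 0.7349 → [7.94, 10.82].

[7.94, 10.82]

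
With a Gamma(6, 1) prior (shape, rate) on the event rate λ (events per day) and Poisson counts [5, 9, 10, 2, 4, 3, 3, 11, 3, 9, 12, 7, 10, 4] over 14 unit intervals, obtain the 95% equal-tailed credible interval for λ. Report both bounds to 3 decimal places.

[5.304, 7.889]

Posterior: Gamma(6+92, 1+14) = Gamma(98, 15) (shape, rate).
Equal-tailed 95% interval: Gamma(98, 15) quantiles at 0.025 and 0.975.
Posterior mean ≈ 6.533, SD ≈ 0.660; a Normal approximation gives roughly [5.240, 7.827].
Exact: lower = 5.304; upper = 7.889.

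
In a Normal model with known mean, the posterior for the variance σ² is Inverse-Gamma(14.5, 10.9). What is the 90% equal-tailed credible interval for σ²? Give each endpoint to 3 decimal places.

[0.512, 1.231]

Inverse-Gamma(14.5, 10.9) quantiles: F⁻¹(0.05) and F⁻¹(0.95).
Equivalently, 1/σ² ~ Gamma(14.5, rate = 10.9); invert its 0.95 and 0.05 quantiles.
Posterior mean ≈ 0.807, SD ≈ 0.228; a Normal approximation gives roughly [0.432, 1.183].
Exact: lower = 0.512; upper = 1.231.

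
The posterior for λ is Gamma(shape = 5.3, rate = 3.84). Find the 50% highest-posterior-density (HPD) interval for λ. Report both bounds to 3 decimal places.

[0.788, 1.533]

The posterior is unimodal and skewed, so the HPD interval has equal density at both endpoints and is the shortest 50% interval.
Solving f(0.788) = f(1.533) with F(1.533) − F(0.788) = 0.50 gives [0.788, 1.533].
For comparison, the equal-tailed interval is [0.943, 1.724]; the HPD is narrower and shifted toward the mode.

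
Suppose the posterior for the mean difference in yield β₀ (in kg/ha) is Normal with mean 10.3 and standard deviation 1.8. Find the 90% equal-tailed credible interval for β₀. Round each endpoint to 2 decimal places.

[7.34, 13.26]

The posterior is symmetric, so the 90% equal-tailed interval is β₀ = 10.3 ± z·1.8 with z = 1.645.
Half-width: 1.645 × 1.8 = 2.96.
10.3 − 2.96 = 7.34; 10.3 + 2.96 = 13.26.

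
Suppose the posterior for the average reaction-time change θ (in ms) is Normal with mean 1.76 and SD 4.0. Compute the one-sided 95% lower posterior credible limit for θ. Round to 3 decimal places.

Need L with P(θ ≥ L) = 0.95: L = 1.76 − z_{0.05}·4.0.
z = 1.645; L = 1.76 − 1.645 × 4.0 = -4.819.

-4.819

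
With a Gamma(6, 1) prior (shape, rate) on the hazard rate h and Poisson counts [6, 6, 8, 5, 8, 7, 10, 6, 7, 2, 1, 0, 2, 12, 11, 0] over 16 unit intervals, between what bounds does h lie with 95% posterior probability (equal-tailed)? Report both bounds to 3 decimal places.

Posterior: Gamma(6+91, 1+16) = Gamma(97, 17) (shape, rate).
Equal-tailed 95% interval: Gamma(97, 17) quantiles at 0.025 and 0.975.
Posterior mean ≈ 5.706, SD ≈ 0.579; a Normal approximation gives roughly [4.570, 6.841].
Exact: lower = 4.627; upper = 6.896.

[4.627, 6.896]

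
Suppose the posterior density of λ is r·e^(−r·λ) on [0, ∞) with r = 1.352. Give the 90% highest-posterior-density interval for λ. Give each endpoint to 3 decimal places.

[0.000, 1.703]

The exponential density is strictly decreasing on [0, ∞), so the HPD interval is anchored at 0: [0, q] with P(λ ≤ q) = 0.90.
q = −ln(1 − 0.90) / 1.352 = 2.3026 / 1.352 = 1.703.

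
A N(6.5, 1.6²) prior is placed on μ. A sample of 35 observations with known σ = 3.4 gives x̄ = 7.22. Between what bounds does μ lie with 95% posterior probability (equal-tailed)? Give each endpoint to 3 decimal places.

[6.078, 8.198]

Posterior precision = 1/1.6² + 35/3.4² = 0.3906 + 3.0277 = 3.4183, so posterior SD = 0.5409.
Posterior mean = (6.5/1.6² + 35·7.22/3.4²) / 3.4183 = 7.1377.
Interval: 7.1377 ± 1.960 × 0.5409 → [6.078, 8.198].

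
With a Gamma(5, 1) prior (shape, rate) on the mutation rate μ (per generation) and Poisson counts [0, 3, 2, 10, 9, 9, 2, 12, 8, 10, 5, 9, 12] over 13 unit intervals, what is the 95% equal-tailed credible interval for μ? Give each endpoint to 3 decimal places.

[5.554, 8.295]

Posterior: Gamma(5+91, 1+13) = Gamma(96, 14) (shape, rate).
Equal-tailed 95% interval: Gamma(96, 14) quantiles at 0.025 and 0.975.
Posterior mean ≈ 6.857, SD ≈ 0.700; a Normal approximation gives roughly [5.485, 8.229].
Exact: lower = 5.554; upper = 8.295.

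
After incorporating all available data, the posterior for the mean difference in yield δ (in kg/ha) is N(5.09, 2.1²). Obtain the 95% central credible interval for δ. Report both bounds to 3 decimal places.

The posterior is symmetric, so the 95% equal-tailed interval is δ = 5.09 ± z·2.1 with z = 1.960.
Half-width: 1.960 × 2.1 = 4.116.
5.09 − 4.116 = 0.974; 5.09 + 4.116 = 9.206.

[0.974, 9.206]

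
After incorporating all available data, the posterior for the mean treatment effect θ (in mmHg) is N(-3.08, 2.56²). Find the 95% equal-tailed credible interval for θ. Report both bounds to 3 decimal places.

The posterior is symmetric, so the 95% equal-tailed interval is θ = -3.08 ± z·2.56 with z = 1.960.
Half-width: 1.960 × 2.56 = 5.018.
-3.08 − 5.018 = -8.098; -3.08 + 5.018 = 1.938.

[-8.098, 1.938]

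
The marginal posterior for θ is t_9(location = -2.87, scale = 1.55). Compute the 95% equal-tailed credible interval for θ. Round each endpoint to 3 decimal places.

[-6.376, 0.636]

The t_9 distribution is symmetric; the 95% interval is -2.87 ± t·1.55 with t_{0.975,9} = 2.262.
Half-width: 2.262 × 1.55 = 3.506.
-2.87 − 3.506 = -6.376; -2.87 + 3.506 = 0.636.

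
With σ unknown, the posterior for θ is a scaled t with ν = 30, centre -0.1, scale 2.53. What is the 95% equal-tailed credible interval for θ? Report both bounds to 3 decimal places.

[-5.267, 5.067]

The t_30 distribution is symmetric; the 95% interval is -0.1 ± t·2.53 with t_{0.975,30} = 2.042.
Half-width: 2.042 × 2.53 = 5.167.
-0.1 − 5.167 = -5.267; -0.1 + 5.167 = 5.067.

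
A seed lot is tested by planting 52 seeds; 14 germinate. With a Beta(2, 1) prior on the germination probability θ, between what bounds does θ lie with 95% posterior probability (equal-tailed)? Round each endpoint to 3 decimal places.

[0.180, 0.416]

Posterior: Beta(2+14, 1+38) = Beta(16, 39).
Equal-tailed 95% interval: the 0.025 and 0.975 quantiles of Beta(16, 39).
Posterior mean ≈ 0.291, SD ≈ 0.061; a Normal approximation gives roughly [0.172, 0.410].
Exact: F⁻¹(0.025) = 0.180; F⁻¹(0.975) = 0.416.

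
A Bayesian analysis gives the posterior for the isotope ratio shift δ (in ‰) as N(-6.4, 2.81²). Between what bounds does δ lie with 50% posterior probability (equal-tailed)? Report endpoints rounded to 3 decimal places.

The posterior is symmetric, so the 50% equal-tailed interval is δ = -6.4 ± z·2.81 with z = 0.674.
Half-width: 0.674 × 2.81 = 1.895.
-6.4 − 1.895 = -8.295; -6.4 + 1.895 = -4.505.

[-8.295, -4.505]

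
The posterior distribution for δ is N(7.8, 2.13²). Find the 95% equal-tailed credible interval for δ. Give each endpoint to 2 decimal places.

[3.63, 11.97]

The posterior is symmetric, so the 95% equal-tailed interval is δ = 7.8 ± z·2.13 with z = 1.960.
Half-width: 1.960 × 2.13 = 4.17.
7.8 − 4.17 = 3.63; 7.8 + 4.17 = 11.97.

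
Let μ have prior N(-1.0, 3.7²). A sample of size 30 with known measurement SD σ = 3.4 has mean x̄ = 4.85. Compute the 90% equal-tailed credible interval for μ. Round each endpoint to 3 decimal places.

Posterior precision = 1/3.7² + 30/3.4² = 0.0730 + 2.5952 = 2.6682, so posterior SD = 0.6122.
Posterior mean = (-1.0/3.7² + 30·4.85/3.4²) / 2.6682 = 4.6898.
Interval: 4.6898 ± 1.645 × 0.6122 → [3.683, 5.697].

[3.683, 5.697]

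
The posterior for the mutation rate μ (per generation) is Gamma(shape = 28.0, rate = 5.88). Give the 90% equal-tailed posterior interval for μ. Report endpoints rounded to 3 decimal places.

[3.384, 6.332]

Posterior: Gamma(shape 28.0, rate 5.88).
Equal-tailed 90% interval: Gamma(28.0, 5.88) quantiles at 0.05 and 0.95.
Posterior mean ≈ 4.762, SD ≈ 0.900; a Normal approximation gives roughly [3.282, 6.242].
Exact: lower = 3.384; upper = 6.332.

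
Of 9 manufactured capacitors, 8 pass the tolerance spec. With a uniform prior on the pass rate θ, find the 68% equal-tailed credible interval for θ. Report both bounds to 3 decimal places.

[0.707, 0.928]

Posterior: Beta(1+8, 1+1) = Beta(9, 2).
Equal-tailed 68% interval: the 0.16 and 0.84 quantiles of Beta(9, 2).
Posterior mean ≈ 0.818, SD ≈ 0.111; a Normal approximation gives roughly [0.707, 0.929].
Exact: F⁻¹(0.16) = 0.707; F⁻¹(0.84) = 0.928.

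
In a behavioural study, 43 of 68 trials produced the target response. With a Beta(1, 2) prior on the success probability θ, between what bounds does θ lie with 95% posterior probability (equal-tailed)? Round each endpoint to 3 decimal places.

[0.505, 0.728]

Posterior: Beta(1+43, 2+25) = Beta(44, 27).
Equal-tailed 95% interval: the 0.025 and 0.975 quantiles of Beta(44, 27).
Posterior mean ≈ 0.620, SD ≈ 0.057; a Normal approximation gives roughly [0.508, 0.732].
Exact: F⁻¹(0.025) = 0.505; F⁻¹(0.975) = 0.728.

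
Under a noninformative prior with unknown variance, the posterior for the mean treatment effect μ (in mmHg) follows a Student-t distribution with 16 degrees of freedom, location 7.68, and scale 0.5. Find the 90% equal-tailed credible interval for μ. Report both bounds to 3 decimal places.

[6.807, 8.553]

The t_16 distribution is symmetric; the 90% interval is 7.68 ± t·0.5 with t_{0.95,16} = 1.746.
Half-width: 1.746 × 0.5 = 0.873.
7.68 − 0.873 = 6.807; 7.68 + 0.873 = 8.553.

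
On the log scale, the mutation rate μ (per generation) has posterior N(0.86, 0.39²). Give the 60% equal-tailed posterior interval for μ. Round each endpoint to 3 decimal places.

On the log scale the 60% interval is 0.86 ± 0.842 × 0.39 = [0.5318, 1.1882].
Exponentiate: [e^0.5318, e^1.1882] = [1.702, 3.281].

[1.702, 3.281]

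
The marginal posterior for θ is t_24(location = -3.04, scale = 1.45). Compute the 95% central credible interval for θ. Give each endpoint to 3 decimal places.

The t_24 distribution is symmetric; the 95% interval is -3.04 ± t·1.45 with t_{0.975,24} = 2.064.
Half-width: 2.064 × 1.45 = 2.993.
-3.04 − 2.993 = -6.033; -3.04 + 2.993 = -0.047.

[-6.033, -0.047]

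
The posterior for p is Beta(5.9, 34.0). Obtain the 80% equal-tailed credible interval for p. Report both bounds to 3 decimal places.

[0.081, 0.222]

Posterior: Beta(5.9, 34.0).
Equal-tailed 80% interval: the 0.1 and 0.9 quantiles of Beta(5.9, 34.0).
Posterior mean ≈ 0.148, SD ≈ 0.056; a Normal approximation gives roughly [0.077, 0.219].
Exact: F⁻¹(0.1) = 0.081; F⁻¹(0.9) = 0.222.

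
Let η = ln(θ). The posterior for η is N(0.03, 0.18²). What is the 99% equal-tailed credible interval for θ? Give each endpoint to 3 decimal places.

On the log scale the 99% interval is 0.03 ± 2.576 × 0.18 = [-0.4336, 0.4936].
Exponentiate: [e^-0.4336, e^0.4936] = [0.648, 1.638].

[0.648, 1.638]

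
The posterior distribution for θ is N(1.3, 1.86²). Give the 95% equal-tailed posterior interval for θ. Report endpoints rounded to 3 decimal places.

[-2.346, 4.946]

The posterior is symmetric, so the 95% equal-tailed interval is θ = 1.3 ± z·1.86 with z = 1.960.
Half-width: 1.960 × 1.86 = 3.646.
1.3 − 3.646 = -2.346; 1.3 + 3.646 = 4.946.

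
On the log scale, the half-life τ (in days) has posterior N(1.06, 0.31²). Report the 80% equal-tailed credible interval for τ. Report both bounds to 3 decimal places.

On the log scale the 80% interval is 1.06 ± 1.282 × 0.31 = [0.6627, 1.4573].
Exponentiate: [e^0.6627, e^1.4573] = [1.940, 4.294].

[1.940, 4.294]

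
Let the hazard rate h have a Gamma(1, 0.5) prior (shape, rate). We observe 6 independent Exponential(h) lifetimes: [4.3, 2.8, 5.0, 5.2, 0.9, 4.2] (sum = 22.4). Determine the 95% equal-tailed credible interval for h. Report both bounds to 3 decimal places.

[0.123, 0.570]

Posterior: Gamma(1+6, 0.5+22.4) = Gamma(7, 22.9) (shape, rate).
Equal-tailed 95% interval: Gamma(7, 22.9) quantiles at 0.025 and 0.975.
Posterior mean ≈ 0.306, SD ≈ 0.116; a Normal approximation gives roughly [0.079, 0.532].
Exact: lower = 0.123; upper = 0.570.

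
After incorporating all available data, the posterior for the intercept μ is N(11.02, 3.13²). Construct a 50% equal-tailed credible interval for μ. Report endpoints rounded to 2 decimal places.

[8.91, 13.13]

The posterior is symmetric, so the 50% equal-tailed interval is μ = 11.02 ± z·3.13 with z = 0.674.
Half-width: 0.674 × 3.13 = 2.11.
11.02 − 2.11 = 8.91; 11.02 + 2.11 = 13.13.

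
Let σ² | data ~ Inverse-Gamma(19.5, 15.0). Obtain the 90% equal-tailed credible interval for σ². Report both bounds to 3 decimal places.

[0.550, 1.168]

Inverse-Gamma(19.5, 15.0) quantiles: F⁻¹(0.05) and F⁻¹(0.95).
Equivalently, 1/σ² ~ Gamma(19.5, rate = 15.0); invert its 0.95 and 0.05 quantiles.
Posterior mean ≈ 0.811, SD ≈ 0.194; a Normal approximation gives roughly [0.492, 1.130].
Exact: lower = 0.550; upper = 1.168.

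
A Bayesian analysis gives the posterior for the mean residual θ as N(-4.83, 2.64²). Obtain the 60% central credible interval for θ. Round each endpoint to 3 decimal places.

The posterior is symmetric, so the 60% equal-tailed interval is θ = -4.83 ± z·2.64 with z = 0.842.
Half-width: 0.842 × 2.64 = 2.222.
-4.83 − 2.222 = -7.052; -4.83 + 2.222 = -2.608.

[-7.052, -2.608]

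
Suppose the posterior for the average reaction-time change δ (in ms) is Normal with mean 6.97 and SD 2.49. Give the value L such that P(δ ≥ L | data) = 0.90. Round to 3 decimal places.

Need L with P(δ ≥ L) = 0.90: L = 6.97 − z_{0.1}·2.49.
z = 1.282; L = 6.97 − 1.282 × 2.49 = 3.779.

3.779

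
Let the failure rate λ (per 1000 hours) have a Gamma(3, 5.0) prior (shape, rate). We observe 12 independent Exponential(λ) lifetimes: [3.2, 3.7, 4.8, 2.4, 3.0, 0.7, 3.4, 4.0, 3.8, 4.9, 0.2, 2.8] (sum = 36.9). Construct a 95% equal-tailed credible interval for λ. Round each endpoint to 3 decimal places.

Posterior: Gamma(3+12, 5.0+36.9) = Gamma(15, 41.9) (shape, rate).
Equal-tailed 95% interval: Gamma(15, 41.9) quantiles at 0.025 and 0.975.
Posterior mean ≈ 0.358, SD ≈ 0.092; a Normal approximation gives roughly [0.177, 0.539].
Exact: lower = 0.200; upper = 0.561.

[0.200, 0.561]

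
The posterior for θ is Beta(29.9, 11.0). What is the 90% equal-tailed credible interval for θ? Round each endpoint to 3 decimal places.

[0.612, 0.837]

Posterior: Beta(29.9, 11.0).
Equal-tailed 90% interval: the 0.05 and 0.95 quantiles of Beta(29.9, 11.0).
Posterior mean ≈ 0.731, SD ≈ 0.069; a Normal approximation gives roughly [0.618, 0.844].
Exact: F⁻¹(0.05) = 0.612; F⁻¹(0.95) = 0.837.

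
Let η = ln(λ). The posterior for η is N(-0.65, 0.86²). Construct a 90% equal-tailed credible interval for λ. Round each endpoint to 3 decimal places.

[0.127, 2.148]

On the log scale the 90% interval is -0.65 ± 1.645 × 0.86 = [-2.0646, 0.7646].
Exponentiate: [e^-2.0646, e^0.7646] = [0.127, 2.148].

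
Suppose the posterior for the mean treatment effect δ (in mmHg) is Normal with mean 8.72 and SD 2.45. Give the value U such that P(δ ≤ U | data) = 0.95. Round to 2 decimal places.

12.75

Need U with P(δ ≤ U) = 0.95: U = 8.72 + z_{0.05}·2.45.
z = 1.645; U = 8.72 + 1.645 × 2.45 = 12.75.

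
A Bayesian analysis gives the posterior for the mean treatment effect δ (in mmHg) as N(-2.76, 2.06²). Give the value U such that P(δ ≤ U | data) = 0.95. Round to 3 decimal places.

Need U with P(δ ≤ U) = 0.95: U = -2.76 + z_{0.05}·2.06.
z = 1.645; U = -2.76 + 1.645 × 2.06 = 0.628.

0.628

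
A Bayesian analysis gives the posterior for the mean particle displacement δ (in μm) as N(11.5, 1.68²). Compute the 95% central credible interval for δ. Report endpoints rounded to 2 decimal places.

[8.21, 14.79]

The posterior is symmetric, so the 95% equal-tailed interval is δ = 11.5 ± z·1.68 with z = 1.960.
Half-width: 1.960 × 1.68 = 3.29.
11.5 − 3.29 = 8.21; 11.5 + 3.29 = 14.79.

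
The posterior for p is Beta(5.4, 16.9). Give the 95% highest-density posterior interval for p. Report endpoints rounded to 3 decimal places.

[0.080, 0.417]

The posterior is unimodal and skewed, so the HPD interval has equal density at both endpoints and is the shortest 95% interval.
Solving f(0.080) = f(0.417) with F(0.417) − F(0.080) = 0.95 gives [0.080, 0.417].
For comparison, the equal-tailed interval is [0.093, 0.435]; the HPD is narrower and shifted toward the mode.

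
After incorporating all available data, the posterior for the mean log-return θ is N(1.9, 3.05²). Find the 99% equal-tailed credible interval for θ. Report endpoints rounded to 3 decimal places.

[-5.956, 9.756]

The posterior is symmetric, so the 99% equal-tailed interval is θ = 1.9 ± z·3.05 with z = 2.576.
Half-width: 2.576 × 3.05 = 7.856.
1.9 − 7.856 = -5.956; 1.9 + 7.856 = 9.756.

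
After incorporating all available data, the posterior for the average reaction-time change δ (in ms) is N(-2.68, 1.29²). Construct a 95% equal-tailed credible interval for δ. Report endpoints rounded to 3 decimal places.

[-5.208, -0.152]

The posterior is symmetric, so the 95% equal-tailed interval is δ = -2.68 ± z·1.29 with z = 1.960.
Half-width: 1.960 × 1.29 = 2.528.
-2.68 − 2.528 = -5.208; -2.68 + 2.528 = -0.152.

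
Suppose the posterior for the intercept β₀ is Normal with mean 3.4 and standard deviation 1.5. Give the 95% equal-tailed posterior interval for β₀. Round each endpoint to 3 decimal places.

[0.460, 6.340]

The posterior is symmetric, so the 95% equal-tailed interval is β₀ = 3.4 ± z·1.5 with z = 1.960.
Half-width: 1.960 × 1.5 = 2.940.
3.4 − 2.940 = 0.460; 3.4 + 2.940 = 6.340.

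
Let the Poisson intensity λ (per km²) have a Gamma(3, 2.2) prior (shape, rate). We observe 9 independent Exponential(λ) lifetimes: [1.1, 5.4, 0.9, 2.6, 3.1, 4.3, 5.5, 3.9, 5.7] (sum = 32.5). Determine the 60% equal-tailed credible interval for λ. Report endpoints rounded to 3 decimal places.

Posterior: Gamma(3+9, 2.2+32.5) = Gamma(12, 34.7) (shape, rate).
Equal-tailed 60% interval: Gamma(12, 34.7) quantiles at 0.2 and 0.8.
Posterior mean ≈ 0.346, SD ≈ 0.100; a Normal approximation gives roughly [0.262, 0.430].
Exact: lower = 0.260; upper = 0.426.

[0.260, 0.426]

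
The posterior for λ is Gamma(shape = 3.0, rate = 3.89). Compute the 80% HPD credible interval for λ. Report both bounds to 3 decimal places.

The posterior is unimodal and skewed, so the HPD interval has equal density at both endpoints and is the shortest 80% interval.
Solving f(0.168) = f(1.162) with F(1.162) − F(0.168) = 0.80 gives [0.168, 1.162].
For comparison, the equal-tailed interval is [0.283, 1.368]; the HPD is narrower and shifted toward the mode.

[0.168, 1.162]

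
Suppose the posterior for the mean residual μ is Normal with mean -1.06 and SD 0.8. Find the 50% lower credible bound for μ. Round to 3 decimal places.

-1.060

Need L with P(μ ≥ L) = 0.50: L = -1.06 − z_{0.5}·0.8.
z = 0.000; L = -1.06 − 0.000 × 0.8 = -1.060.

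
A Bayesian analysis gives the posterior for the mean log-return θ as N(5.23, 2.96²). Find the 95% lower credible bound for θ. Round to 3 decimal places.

Need L with P(θ ≥ L) = 0.95: L = 5.23 − z_{0.05}·2.96.
z = 1.645; L = 5.23 − 1.645 × 2.96 = 0.361.

0.361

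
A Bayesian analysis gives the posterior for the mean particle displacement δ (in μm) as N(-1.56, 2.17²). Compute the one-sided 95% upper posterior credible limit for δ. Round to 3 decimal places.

2.009

Need U with P(δ ≤ U) = 0.95: U = -1.56 + z_{0.05}·2.17.
z = 1.645; U = -1.56 + 1.645 × 2.17 = 2.009.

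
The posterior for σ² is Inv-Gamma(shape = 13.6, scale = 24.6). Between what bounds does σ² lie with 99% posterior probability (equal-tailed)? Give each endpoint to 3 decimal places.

Inverse-Gamma(13.6, 24.6) quantiles: F⁻¹(0.005) and F⁻¹(0.995).
Equivalently, 1/σ² ~ Gamma(13.6, rate = 24.6); invert its 0.995 and 0.005 quantiles.
Posterior mean ≈ 1.952, SD ≈ 0.573; a Normal approximation gives roughly [0.476, 3.429].
Exact: lower = 0.986; upper = 4.121.

[0.986, 4.121]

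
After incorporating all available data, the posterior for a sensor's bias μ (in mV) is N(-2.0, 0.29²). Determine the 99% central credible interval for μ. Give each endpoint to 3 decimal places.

[-2.747, -1.253]

The posterior is symmetric, so the 99% equal-tailed interval is μ = -2.0 ± z·0.29 with z = 2.576.
Half-width: 2.576 × 0.29 = 0.747.
-2.0 − 0.747 = -2.747; -2.0 + 0.747 = -1.253.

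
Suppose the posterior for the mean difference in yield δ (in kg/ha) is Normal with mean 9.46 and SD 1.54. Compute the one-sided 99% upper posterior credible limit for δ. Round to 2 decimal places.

13.04

Need U with P(δ ≤ U) = 0.99: U = 9.46 + z_{0.01}·1.54.
z = 2.326; U = 9.46 + 2.326 × 1.54 = 13.04.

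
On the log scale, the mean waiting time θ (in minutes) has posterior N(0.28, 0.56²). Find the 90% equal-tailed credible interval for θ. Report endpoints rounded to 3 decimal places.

[0.527, 3.324]

On the log scale the 90% interval is 0.28 ± 1.645 × 0.56 = [-0.6411, 1.2011].
Exponentiate: [e^-0.6411, e^1.2011] = [0.527, 3.324].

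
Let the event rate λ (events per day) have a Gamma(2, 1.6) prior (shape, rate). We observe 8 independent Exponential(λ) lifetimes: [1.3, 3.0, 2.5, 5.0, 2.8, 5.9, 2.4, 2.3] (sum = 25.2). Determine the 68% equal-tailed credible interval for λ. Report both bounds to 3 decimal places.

[0.258, 0.488]

Posterior: Gamma(2+8, 1.6+25.2) = Gamma(10, 26.8) (shape, rate).
Equal-tailed 68% interval: Gamma(10, 26.8) quantiles at 0.16 and 0.84.
Posterior mean ≈ 0.373, SD ≈ 0.118; a Normal approximation gives roughly [0.256, 0.490].
Exact: lower = 0.258; upper = 0.488.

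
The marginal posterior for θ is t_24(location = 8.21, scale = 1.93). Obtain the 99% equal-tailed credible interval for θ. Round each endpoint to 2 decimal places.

[2.81, 13.61]

The t_24 distribution is symmetric; the 99% interval is 8.21 ± t·1.93 with t_{0.995,24} = 2.797.
Half-width: 2.797 × 1.93 = 5.40.
8.21 − 5.40 = 2.81; 8.21 + 5.40 = 13.61.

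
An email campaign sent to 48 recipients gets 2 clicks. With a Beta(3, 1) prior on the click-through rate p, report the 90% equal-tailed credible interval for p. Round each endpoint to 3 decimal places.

[0.039, 0.171]

Posterior: Beta(3+2, 1+46) = Beta(5, 47).
Equal-tailed 90% interval: the 0.05 and 0.95 quantiles of Beta(5, 47).
Posterior mean ≈ 0.096, SD ≈ 0.040; a Normal approximation gives roughly [0.030, 0.163].
Exact: F⁻¹(0.05) = 0.039; F⁻¹(0.95) = 0.171.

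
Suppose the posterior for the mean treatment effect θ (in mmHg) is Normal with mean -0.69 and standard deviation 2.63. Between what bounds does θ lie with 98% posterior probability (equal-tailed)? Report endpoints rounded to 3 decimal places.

The posterior is symmetric, so the 98% equal-tailed interval is θ = -0.69 ± z·2.63 with z = 2.326.
Half-width: 2.326 × 2.63 = 6.118.
-0.69 − 6.118 = -6.808; -0.69 + 6.118 = 5.428.

[-6.808, 5.428]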